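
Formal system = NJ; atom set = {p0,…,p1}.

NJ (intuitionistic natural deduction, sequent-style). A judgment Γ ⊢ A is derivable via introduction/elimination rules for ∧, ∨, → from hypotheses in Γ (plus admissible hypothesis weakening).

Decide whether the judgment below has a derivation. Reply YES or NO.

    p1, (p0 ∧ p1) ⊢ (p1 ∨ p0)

Derivation (root first):
[∨I₁] p1, (p0 ∧ p1) ⊢ (p1 ∨ p0)
  [Wk] p1, (p0 ∧ p1) ⊢ p1
    [Ax] p1 ⊢ p1

Result: YES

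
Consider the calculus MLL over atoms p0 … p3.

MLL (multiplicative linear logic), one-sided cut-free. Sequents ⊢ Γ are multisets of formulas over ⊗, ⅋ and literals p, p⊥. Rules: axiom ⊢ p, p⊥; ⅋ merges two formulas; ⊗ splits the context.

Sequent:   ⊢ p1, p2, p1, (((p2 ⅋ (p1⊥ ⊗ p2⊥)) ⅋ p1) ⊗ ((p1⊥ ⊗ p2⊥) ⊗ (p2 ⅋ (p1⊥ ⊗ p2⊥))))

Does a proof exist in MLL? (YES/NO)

Derivation trace:
[⊗]  ⊢ p1, p2, p1, (((p2 ⅋ (p1⊥ ⊗ p2⊥)) ⅋ p1) ⊗ ((p1⊥ ⊗ p2⊥) ⊗ (p2 ⅋ (p1⊥ ⊗ p2⊥))))
  [⅋]  ⊢ ((p2 ⅋ (p1⊥ ⊗ p2⊥)) ⅋ p1)
    [⅋]  ⊢ p1, (p2 ⅋ (p1⊥ ⊗ p2⊥))
      [⊗]  ⊢ p1, p2, (p1⊥ ⊗ p2⊥)
        [Ax]  ⊢ p1, p1⊥
        [Ax]  ⊢ p2, p2⊥
  [⊗]  ⊢ p1, p2, p1, ((p1⊥ ⊗ p2⊥) ⊗ (p2 ⅋ (p1⊥ ⊗ p2⊥)))
    [⊗]  ⊢ p1, p2, (p1⊥ ⊗ p2⊥)
      [Ax]  ⊢ p1, p1⊥
      [Ax]  ⊢ p2, p2⊥
    [⅋]  ⊢ p1, (p2 ⅋ (p1⊥ ⊗ p2⊥))
      [⊗]  ⊢ p1, p2, (p1⊥ ⊗ p2⊥)
        [Ax]  ⊢ p1, p1⊥
        [Ax]  ⊢ p2, p2⊥

Result: YES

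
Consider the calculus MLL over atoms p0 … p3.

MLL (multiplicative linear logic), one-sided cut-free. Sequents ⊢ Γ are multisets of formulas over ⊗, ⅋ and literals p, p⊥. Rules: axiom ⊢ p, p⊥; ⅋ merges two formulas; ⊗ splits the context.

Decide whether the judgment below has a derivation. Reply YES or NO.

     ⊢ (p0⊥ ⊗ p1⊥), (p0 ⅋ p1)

Proof tree:
[⅋]  ⊢ (p0⊥ ⊗ p1⊥), (p0 ⅋ p1)
  [⊗]  ⊢ p0, p1, (p0⊥ ⊗ p1⊥)
    [Ax]  ⊢ p0, p0⊥
    [Ax]  ⊢ p1, p1⊥

Result: YES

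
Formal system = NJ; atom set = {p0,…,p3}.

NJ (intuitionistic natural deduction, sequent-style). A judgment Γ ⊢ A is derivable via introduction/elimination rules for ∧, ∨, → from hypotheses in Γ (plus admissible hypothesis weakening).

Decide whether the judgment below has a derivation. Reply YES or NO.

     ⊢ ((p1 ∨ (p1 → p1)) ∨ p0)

Derivation trace:
[∨I₁]  ⊢ ((p1 ∨ (p1 → p1)) ∨ p0)
  [∨I₂]  ⊢ (p1 ∨ (p1 → p1))
    [→I]  ⊢ (p1 → p1)
      [Ax] p1 ⊢ p1

Result: YES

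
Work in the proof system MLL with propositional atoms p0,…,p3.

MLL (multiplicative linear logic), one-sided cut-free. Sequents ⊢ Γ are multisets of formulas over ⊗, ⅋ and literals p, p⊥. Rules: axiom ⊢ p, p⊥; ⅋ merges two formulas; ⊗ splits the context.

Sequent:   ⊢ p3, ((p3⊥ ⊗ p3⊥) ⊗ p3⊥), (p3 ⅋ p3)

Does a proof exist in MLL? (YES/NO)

Derivation trace:
[⅋]  ⊢ p3, ((p3⊥ ⊗ p3⊥) ⊗ p3⊥), (p3 ⅋ p3)
  [⊗]  ⊢ p3, p3, p3, ((p3⊥ ⊗ p3⊥) ⊗ p3⊥)
    [⊗]  ⊢ p3, p3, (p3⊥ ⊗ p3⊥)
      [Ax]  ⊢ p3, p3⊥
      [Ax]  ⊢ p3, p3⊥
    [Ax]  ⊢ p3, p3⊥

Result: YES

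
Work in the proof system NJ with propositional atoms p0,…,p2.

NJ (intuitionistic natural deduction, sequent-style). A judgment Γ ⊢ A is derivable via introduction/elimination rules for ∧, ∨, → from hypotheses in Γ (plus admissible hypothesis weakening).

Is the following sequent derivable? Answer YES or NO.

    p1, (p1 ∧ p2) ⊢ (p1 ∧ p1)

Proof tree:
[∧I] p1, (p1 ∧ p2) ⊢ (p1 ∧ p1)
  [Ax] p1 ⊢ p1
  [Wk] p1, (p1 ∧ p2) ⊢ p1
    [Ax] p1 ⊢ p1

Result: YES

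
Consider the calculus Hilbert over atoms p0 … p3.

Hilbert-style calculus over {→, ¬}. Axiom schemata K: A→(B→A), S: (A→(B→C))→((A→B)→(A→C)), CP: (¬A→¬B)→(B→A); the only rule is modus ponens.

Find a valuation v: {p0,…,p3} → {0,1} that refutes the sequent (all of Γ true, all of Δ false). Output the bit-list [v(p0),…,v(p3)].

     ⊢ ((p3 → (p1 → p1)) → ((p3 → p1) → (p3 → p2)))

Search for a countermodel by truth-table:
  v=0000: Γ:[] Δ:[((p3 → (p1 → p1)) → ((p3 → p1) → (p3 → p2)))=T] refutes=False
  v=0001: Γ:[] Δ:[((p3 → (p1 → p1)) → ((p3 → p1) → (p3 → p2)))=T] refutes=False
  v=0010: Γ:[] Δ:[((p3 → (p1 → p1)) → ((p3 → p1) → (p3 → p2)))=T] refutes=False
  v=0011: Γ:[] Δ:[((p3 → (p1 → p1)) → ((p3 → p1) → (p3 → p2)))=T] refutes=False
  v=0100: Γ:[] Δ:[((p3 → (p1 → p1)) → ((p3 → p1) → (p3 → p2)))=T] refutes=False
  v=0101: Γ:[] Δ:[((p3 → (p1 → p1)) → ((p3 → p1) → (p3 → p2)))=F] refutes=True  ← countermodel

Result: [0, 1, 0, 1]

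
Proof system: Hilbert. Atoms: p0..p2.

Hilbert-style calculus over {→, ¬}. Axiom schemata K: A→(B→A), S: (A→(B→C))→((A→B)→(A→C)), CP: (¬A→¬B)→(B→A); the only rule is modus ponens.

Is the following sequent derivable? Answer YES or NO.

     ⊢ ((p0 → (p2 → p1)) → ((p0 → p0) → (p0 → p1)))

Enumerate valuations to refute Γ ⊢ Δ:
  v=000: Γ:[] Δ:[((p0 → (p2 → p1)) → ((p0 → p0) → (p0 → p1)))=T] refutes=False
  v=001: Γ:[] Δ:[((p0 → (p2 → p1)) → ((p0 → p0) → (p0 → p1)))=T] refutes=False
  v=010: Γ:[] Δ:[((p0 → (p2 → p1)) → ((p0 → p0) → (p0 → p1)))=T] refutes=False
  v=011: Γ:[] Δ:[((p0 → (p2 → p1)) → ((p0 → p0) → (p0 → p1)))=T] refutes=False
  v=100: Γ:[] Δ:[((p0 → (p2 → p1)) → ((p0 → p0) → (p0 → p1)))=F] refutes=True  ← countermodel

Result: NO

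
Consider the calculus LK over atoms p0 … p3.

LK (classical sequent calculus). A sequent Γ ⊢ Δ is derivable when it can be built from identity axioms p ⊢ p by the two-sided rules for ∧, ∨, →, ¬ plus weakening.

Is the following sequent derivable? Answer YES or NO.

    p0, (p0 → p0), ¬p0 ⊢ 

Proof tree:
[¬L] p0, (p0 → p0), ¬p0 ⊢ 
  [→L] p0, (p0 → p0) ⊢ p0
    [Ax] p0 ⊢ p0
    [Ax] p0 ⊢ p0

Result: YES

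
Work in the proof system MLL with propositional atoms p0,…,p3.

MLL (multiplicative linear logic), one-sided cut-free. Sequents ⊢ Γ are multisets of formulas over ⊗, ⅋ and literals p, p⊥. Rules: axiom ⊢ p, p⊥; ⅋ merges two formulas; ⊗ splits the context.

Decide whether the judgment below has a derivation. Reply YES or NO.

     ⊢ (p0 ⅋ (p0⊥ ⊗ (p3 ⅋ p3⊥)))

Derivation (root first):
[⅋]  ⊢ (p0 ⅋ (p0⊥ ⊗ (p3 ⅋ p3⊥)))
  [⊗]  ⊢ p0, (p0⊥ ⊗ (p3 ⅋ p3⊥))
    [Ax]  ⊢ p0, p0⊥
    [⅋]  ⊢ (p3 ⅋ p3⊥)
      [Ax]  ⊢ p3, p3⊥

Result: YES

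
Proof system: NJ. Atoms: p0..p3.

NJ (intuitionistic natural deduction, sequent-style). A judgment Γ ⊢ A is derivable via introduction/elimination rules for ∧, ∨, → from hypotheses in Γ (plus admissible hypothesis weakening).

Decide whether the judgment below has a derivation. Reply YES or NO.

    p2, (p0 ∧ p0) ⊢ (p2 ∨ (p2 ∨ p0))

Derivation (root first):
[Wk] p2, (p0 ∧ p0) ⊢ (p2 ∨ (p2 ∨ p0))
  [∨I₂] p2 ⊢ (p2 ∨ (p2 ∨ p0))
    [∨I₁] p2 ⊢ (p2 ∨ p0)
      [Ax] p2 ⊢ p2

Result: YES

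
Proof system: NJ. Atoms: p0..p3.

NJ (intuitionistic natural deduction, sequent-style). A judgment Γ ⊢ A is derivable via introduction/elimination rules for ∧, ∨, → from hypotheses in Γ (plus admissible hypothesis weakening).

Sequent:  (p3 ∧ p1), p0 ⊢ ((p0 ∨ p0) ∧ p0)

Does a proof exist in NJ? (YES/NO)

Derivation trace:
[∧I] (p3 ∧ p1), p0 ⊢ ((p0 ∨ p0) ∧ p0)
  [Wk] p0, (p3 ∧ p1) ⊢ (p0 ∨ p0)
    [∨I₂] p0 ⊢ (p0 ∨ p0)
      [Ax] p0 ⊢ p0
  [Ax] p0 ⊢ p0

Result: YES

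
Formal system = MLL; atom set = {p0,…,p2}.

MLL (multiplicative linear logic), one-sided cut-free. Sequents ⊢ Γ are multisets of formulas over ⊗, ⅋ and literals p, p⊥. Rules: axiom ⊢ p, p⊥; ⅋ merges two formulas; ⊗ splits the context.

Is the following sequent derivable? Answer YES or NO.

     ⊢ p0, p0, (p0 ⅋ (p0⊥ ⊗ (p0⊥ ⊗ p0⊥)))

Derivation (root first):
[⅋]  ⊢ p0, p0, (p0 ⅋ (p0⊥ ⊗ (p0⊥ ⊗ p0⊥)))
  [⊗]  ⊢ p0, p0, p0, (p0⊥ ⊗ (p0⊥ ⊗ p0⊥))
    [Ax]  ⊢ p0, p0⊥
    [⊗]  ⊢ p0, p0, (p0⊥ ⊗ p0⊥)
      [Ax]  ⊢ p0, p0⊥
      [Ax]  ⊢ p0, p0⊥

Result: YES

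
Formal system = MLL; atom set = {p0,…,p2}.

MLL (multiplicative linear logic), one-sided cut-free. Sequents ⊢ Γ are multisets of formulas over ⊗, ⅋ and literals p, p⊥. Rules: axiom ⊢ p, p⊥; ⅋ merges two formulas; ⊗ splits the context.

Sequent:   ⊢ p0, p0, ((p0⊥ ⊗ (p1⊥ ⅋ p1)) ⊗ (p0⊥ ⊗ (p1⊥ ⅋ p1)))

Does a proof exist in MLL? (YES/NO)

Derivation trace:
[⊗]  ⊢ p0, p0, ((p0⊥ ⊗ (p1⊥ ⅋ p1)) ⊗ (p0⊥ ⊗ (p1⊥ ⅋ p1)))
  [⊗]  ⊢ p0, (p0⊥ ⊗ (p1⊥ ⅋ p1))
    [Ax]  ⊢ p0, p0⊥
    [⅋]  ⊢ (p1⊥ ⅋ p1)
      [Ax]  ⊢ p1, p1⊥
  [⊗]  ⊢ p0, (p0⊥ ⊗ (p1⊥ ⅋ p1))
    [Ax]  ⊢ p0, p0⊥
    [⅋]  ⊢ (p1⊥ ⅋ p1)
      [Ax]  ⊢ p1, p1⊥

Result: YES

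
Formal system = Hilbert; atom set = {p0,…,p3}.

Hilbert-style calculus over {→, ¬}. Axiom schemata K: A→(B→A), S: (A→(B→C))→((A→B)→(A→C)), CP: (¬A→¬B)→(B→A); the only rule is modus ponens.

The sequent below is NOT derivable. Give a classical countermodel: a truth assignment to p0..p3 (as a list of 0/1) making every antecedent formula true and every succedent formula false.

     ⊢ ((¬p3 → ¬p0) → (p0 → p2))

Truth-table refutation:
  v=0000: Γ:[] Δ:[((¬p3 → ¬p0) → (p0 → p2))=T] refutes=False
  v=0001: Γ:[] Δ:[((¬p3 → ¬p0) → (p0 → p2))=T] refutes=False
  v=0010: Γ:[] Δ:[((¬p3 → ¬p0) → (p0 → p2))=T] refutes=False
  v=0011: Γ:[] Δ:[((¬p3 → ¬p0) → (p0 → p2))=T] refutes=False
  v=0100: Γ:[] Δ:[((¬p3 → ¬p0) → (p0 → p2))=T] refutes=False
  v=0101: Γ:[] Δ:[((¬p3 → ¬p0) → (p0 → p2))=T] refutes=False
  v=0110: Γ:[] Δ:[((¬p3 → ¬p0) → (p0 → p2))=T] refutes=False
  v=0111: Γ:[] Δ:[((¬p3 → ¬p0) → (p0 → p2))=T] refutes=False
  v=1000: Γ:[] Δ:[((¬p3 → ¬p0) → (p0 → p2))=T] refutes=False
  v=1001: Γ:[] Δ:[((¬p3 → ¬p0) → (p0 → p2))=F] refutes=True  ← countermodel

Result: [1, 0, 0, 1]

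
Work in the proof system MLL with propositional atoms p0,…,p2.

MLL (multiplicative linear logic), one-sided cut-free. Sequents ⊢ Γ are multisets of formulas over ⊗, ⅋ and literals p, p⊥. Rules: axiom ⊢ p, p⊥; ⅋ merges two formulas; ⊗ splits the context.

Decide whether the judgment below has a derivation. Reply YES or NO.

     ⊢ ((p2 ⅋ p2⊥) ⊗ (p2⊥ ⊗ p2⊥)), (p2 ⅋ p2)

Proof tree:
[⅋]  ⊢ ((p2 ⅋ p2⊥) ⊗ (p2⊥ ⊗ p2⊥)), (p2 ⅋ p2)
  [⊗]  ⊢ p2, p2, ((p2 ⅋ p2⊥) ⊗ (p2⊥ ⊗ p2⊥))
    [⅋]  ⊢ (p2 ⅋ p2⊥)
      [Ax]  ⊢ p2, p2⊥
    [⊗]  ⊢ p2, p2, (p2⊥ ⊗ p2⊥)
      [Ax]  ⊢ p2, p2⊥
      [Ax]  ⊢ p2, p2⊥

Result: YES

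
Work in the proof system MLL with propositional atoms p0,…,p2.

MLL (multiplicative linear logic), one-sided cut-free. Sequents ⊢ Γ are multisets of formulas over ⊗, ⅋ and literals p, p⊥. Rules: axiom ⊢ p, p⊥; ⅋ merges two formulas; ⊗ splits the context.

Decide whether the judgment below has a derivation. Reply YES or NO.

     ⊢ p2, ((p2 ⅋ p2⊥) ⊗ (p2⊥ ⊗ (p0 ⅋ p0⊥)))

Derivation trace:
[⊗]  ⊢ p2, ((p2 ⅋ p2⊥) ⊗ (p2⊥ ⊗ (p0 ⅋ p0⊥)))
  [⅋]  ⊢ (p2 ⅋ p2⊥)
    [Ax]  ⊢ p2, p2⊥
  [⊗]  ⊢ p2, (p2⊥ ⊗ (p0 ⅋ p0⊥))
    [Ax]  ⊢ p2, p2⊥
    [⅋]  ⊢ (p0 ⅋ p0⊥)
      [Ax]  ⊢ p0, p0⊥

Result: YES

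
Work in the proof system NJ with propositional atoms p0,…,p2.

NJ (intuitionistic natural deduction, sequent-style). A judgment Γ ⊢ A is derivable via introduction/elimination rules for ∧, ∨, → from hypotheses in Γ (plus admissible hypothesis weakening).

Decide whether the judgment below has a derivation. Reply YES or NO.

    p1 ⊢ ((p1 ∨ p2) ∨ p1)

Derivation trace:
[∨I₁] p1 ⊢ ((p1 ∨ p2) ∨ p1)
  [∨I₁] p1 ⊢ (p1 ∨ p2)
    [Ax] p1 ⊢ p1

Result: YES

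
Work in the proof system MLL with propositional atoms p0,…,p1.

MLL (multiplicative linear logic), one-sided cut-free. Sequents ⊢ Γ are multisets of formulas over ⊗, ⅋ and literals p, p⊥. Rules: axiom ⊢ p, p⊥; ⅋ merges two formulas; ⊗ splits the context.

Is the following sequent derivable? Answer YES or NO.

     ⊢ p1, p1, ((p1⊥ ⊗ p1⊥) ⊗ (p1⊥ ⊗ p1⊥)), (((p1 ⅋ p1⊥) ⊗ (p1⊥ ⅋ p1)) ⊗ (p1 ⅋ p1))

Proof tree:
[⊗]  ⊢ p1, p1, ((p1⊥ ⊗ p1⊥) ⊗ (p1⊥ ⊗ p1⊥)), (((p1 ⅋ p1⊥) ⊗ (p1⊥ ⅋ p1)) ⊗ (p1 ⅋ p1))
  [⊗]  ⊢ ((p1 ⅋ p1⊥) ⊗ (p1⊥ ⅋ p1))
    [⅋]  ⊢ (p1 ⅋ p1⊥)
      [Ax]  ⊢ p1, p1⊥
    [⅋]  ⊢ (p1⊥ ⅋ p1)
      [Ax]  ⊢ p1, p1⊥
  [⅋]  ⊢ p1, p1, ((p1⊥ ⊗ p1⊥) ⊗ (p1⊥ ⊗ p1⊥)), (p1 ⅋ p1)
    [⊗]  ⊢ p1, p1, p1, p1, ((p1⊥ ⊗ p1⊥) ⊗ (p1⊥ ⊗ p1⊥))
      [⊗]  ⊢ p1, p1, (p1⊥ ⊗ p1⊥)
        [Ax]  ⊢ p1, p1⊥
        [Ax]  ⊢ p1, p1⊥
      [⊗]  ⊢ p1, p1, (p1⊥ ⊗ p1⊥)
        [Ax]  ⊢ p1, p1⊥
        [Ax]  ⊢ p1, p1⊥

Result: YES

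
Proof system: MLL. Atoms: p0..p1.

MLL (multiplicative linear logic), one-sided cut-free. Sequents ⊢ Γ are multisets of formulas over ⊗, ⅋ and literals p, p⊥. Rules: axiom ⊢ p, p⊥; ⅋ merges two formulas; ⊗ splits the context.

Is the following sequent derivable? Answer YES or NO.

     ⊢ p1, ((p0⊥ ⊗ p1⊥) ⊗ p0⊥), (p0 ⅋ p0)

Derivation trace:
[⅋]  ⊢ p1, ((p0⊥ ⊗ p1⊥) ⊗ p0⊥), (p0 ⅋ p0)
  [⊗]  ⊢ p0, p1, p0, ((p0⊥ ⊗ p1⊥) ⊗ p0⊥)
    [⊗]  ⊢ p0, p1, (p0⊥ ⊗ p1⊥)
      [Ax]  ⊢ p0, p0⊥
      [Ax]  ⊢ p1, p1⊥
    [Ax]  ⊢ p0, p0⊥

Result: YES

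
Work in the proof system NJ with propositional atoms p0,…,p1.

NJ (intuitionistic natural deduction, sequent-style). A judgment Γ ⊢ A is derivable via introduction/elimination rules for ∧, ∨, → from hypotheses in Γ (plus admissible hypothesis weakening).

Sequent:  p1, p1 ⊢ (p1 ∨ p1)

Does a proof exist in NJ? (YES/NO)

Derivation (root first):
[Wk] p1, p1 ⊢ (p1 ∨ p1)
  [∨I₂] p1 ⊢ (p1 ∨ p1)
    [Ax] p1 ⊢ p1

Result: YES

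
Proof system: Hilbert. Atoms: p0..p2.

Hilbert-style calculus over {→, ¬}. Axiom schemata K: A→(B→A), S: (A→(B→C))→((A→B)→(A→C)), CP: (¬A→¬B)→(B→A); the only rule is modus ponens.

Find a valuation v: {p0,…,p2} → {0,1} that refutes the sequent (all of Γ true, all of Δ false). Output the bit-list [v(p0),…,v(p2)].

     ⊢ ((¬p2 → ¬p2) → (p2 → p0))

Search for a countermodel by truth-table:
  v=000: Γ:[] Δ:[((¬p2 → ¬p2) → (p2 → p0))=T] refutes=False
  v=001: Γ:[] Δ:[((¬p2 → ¬p2) → (p2 → p0))=F] refutes=True  ← countermodel

Result: [0, 0, 1]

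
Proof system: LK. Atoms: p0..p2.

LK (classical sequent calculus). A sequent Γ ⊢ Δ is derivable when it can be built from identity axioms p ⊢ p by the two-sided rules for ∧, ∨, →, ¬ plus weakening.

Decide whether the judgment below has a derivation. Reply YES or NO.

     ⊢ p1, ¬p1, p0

Derivation trace:
[WR]  ⊢ p1, ¬p1, p0
  [¬R]  ⊢ p1, ¬p1
    [Ax] p1 ⊢ p1

Result: YES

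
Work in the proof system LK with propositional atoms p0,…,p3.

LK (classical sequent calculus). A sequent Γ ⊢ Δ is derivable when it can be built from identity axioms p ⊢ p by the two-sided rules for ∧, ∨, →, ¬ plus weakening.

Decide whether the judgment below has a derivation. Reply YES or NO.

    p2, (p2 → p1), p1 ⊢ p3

Search for a countermodel by truth-table:
  v=0000: Γ:[p2=F, (p2 → p1)=T, p1=F] Δ:[p3=F] refutes=False
  v=0001: Γ:[p2=F, (p2 → p1)=T, p1=F] Δ:[p3=T] refutes=False
  v=0010: Γ:[p2=T, (p2 → p1)=F, p1=F] Δ:[p3=F] refutes=False
  v=0011: Γ:[p2=T, (p2 → p1)=F, p1=F] Δ:[p3=T] refutes=False
  v=0100: Γ:[p2=F, (p2 → p1)=T, p1=T] Δ:[p3=F] refutes=False
  v=0101: Γ:[p2=F, (p2 → p1)=T, p1=T] Δ:[p3=T] refutes=False
  v=0110: Γ:[p2=T, (p2 → p1)=T, p1=T] Δ:[p3=F] refutes=True  ← countermodel

Result: NO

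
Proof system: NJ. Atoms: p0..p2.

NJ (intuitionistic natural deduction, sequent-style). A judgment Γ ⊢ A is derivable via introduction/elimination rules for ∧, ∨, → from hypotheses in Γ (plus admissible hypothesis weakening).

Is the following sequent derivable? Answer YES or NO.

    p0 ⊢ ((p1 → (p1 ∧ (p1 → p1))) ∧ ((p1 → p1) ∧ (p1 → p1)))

Proof tree:
[∧I] p0 ⊢ ((p1 → (p1 ∧ (p1 → p1))) ∧ ((p1 → p1) ∧ (p1 → p1)))
  [→I]  ⊢ (p1 → (p1 ∧ (p1 → p1)))
    [∧I] p1 ⊢ (p1 ∧ (p1 → p1))
      [Ax] p1 ⊢ p1
      [→I]  ⊢ (p1 → p1)
        [Ax] p1 ⊢ p1
  [∧I] p0 ⊢ ((p1 → p1) ∧ (p1 → p1))
    [Wk] p0 ⊢ (p1 → p1)
      [→I]  ⊢ (p1 → p1)
        [Ax] p1 ⊢ p1
    [Wk] p0 ⊢ (p1 → p1)
      [→I]  ⊢ (p1 → p1)
        [Ax] p1 ⊢ p1

Result: YES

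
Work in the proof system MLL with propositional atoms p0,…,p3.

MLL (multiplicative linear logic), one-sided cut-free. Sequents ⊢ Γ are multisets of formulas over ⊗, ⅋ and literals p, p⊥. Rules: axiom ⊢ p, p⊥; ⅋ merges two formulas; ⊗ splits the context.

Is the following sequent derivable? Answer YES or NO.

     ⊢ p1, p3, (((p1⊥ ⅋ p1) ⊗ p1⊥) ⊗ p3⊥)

Proof tree:
[⊗]  ⊢ p1, p3, (((p1⊥ ⅋ p1) ⊗ p1⊥) ⊗ p3⊥)
  [⊗]  ⊢ p1, ((p1⊥ ⅋ p1) ⊗ p1⊥)
    [⅋]  ⊢ (p1⊥ ⅋ p1)
      [Ax]  ⊢ p1, p1⊥
    [Ax]  ⊢ p1, p1⊥
  [Ax]  ⊢ p3, p3⊥

Result: YES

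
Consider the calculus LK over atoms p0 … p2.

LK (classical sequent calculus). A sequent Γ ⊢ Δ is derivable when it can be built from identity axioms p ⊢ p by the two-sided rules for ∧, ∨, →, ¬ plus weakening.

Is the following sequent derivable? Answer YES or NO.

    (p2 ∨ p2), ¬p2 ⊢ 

Proof tree:
[¬L] (p2 ∨ p2), ¬p2 ⊢ 
  [∨L] (p2 ∨ p2) ⊢ p2
    [Ax] p2 ⊢ p2
    [Ax] p2 ⊢ p2

Result: YES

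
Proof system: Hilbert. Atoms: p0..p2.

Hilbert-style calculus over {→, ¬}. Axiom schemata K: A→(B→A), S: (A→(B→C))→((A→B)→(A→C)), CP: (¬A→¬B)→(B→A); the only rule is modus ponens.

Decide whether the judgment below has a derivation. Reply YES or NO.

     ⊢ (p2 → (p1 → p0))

Search for a countermodel by truth-table:
  v=000: Γ:[] Δ:[(p2 → (p1 → p0))=T] refutes=False
  v=001: Γ:[] Δ:[(p2 → (p1 → p0))=T] refutes=False
  v=010: Γ:[] Δ:[(p2 → (p1 → p0))=T] refutes=False
  v=011: Γ:[] Δ:[(p2 → (p1 → p0))=F] refutes=True  ← countermodel

Result: NO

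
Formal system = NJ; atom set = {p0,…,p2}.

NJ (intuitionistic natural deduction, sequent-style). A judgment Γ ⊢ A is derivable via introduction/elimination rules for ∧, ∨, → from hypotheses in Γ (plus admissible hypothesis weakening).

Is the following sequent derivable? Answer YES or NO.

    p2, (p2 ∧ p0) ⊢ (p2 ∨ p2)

Derivation trace:
[Wk] p2, (p2 ∧ p0) ⊢ (p2 ∨ p2)
  [∨I₂] p2 ⊢ (p2 ∨ p2)
    [Ax] p2 ⊢ p2

Result: YES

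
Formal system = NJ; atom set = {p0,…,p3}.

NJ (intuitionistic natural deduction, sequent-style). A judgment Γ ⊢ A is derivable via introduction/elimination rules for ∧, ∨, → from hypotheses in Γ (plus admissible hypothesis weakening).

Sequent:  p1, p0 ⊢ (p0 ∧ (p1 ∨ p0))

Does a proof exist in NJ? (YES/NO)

Derivation (root first):
[∧I] p1, p0 ⊢ (p0 ∧ (p1 ∨ p0))
  [Ax] p0 ⊢ p0
  [∨I₁] p1 ⊢ (p1 ∨ p0)
    [Ax] p1 ⊢ p1

Result: YES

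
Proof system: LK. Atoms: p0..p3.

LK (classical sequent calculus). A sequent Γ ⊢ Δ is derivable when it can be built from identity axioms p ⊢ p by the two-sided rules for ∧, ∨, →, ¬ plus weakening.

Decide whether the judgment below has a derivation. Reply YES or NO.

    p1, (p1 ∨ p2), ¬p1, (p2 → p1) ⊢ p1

Derivation (root first):
[→L] p1, (p1 ∨ p2), ¬p1, (p2 → p1) ⊢ p1
  [∨L] p1, ¬p1, (p1 ∨ p2) ⊢ p1, p2
    [WL] p1, ¬p1, p1 ⊢ 
      [¬L] p1, ¬p1 ⊢ 
        [Ax] p1 ⊢ p1
    [WR] p2 ⊢ p2, p1
      [Ax] p2 ⊢ p2
  [WL] p1, ¬p1, p1 ⊢ 
    [¬L] p1, ¬p1 ⊢ 
      [Ax] p1 ⊢ p1

Result: YES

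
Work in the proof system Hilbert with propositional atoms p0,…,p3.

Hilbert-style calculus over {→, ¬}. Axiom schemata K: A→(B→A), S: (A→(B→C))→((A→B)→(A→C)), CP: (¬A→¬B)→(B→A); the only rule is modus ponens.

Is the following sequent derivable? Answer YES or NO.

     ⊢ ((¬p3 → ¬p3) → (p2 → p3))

Search for a countermodel by truth-table:
  v=0000: Γ:[] Δ:[((¬p3 → ¬p3) → (p2 → p3))=T] refutes=False
  v=0001: Γ:[] Δ:[((¬p3 → ¬p3) → (p2 → p3))=T] refutes=False
  v=0010: Γ:[] Δ:[((¬p3 → ¬p3) → (p2 → p3))=F] refutes=True  ← countermodel

Result: NO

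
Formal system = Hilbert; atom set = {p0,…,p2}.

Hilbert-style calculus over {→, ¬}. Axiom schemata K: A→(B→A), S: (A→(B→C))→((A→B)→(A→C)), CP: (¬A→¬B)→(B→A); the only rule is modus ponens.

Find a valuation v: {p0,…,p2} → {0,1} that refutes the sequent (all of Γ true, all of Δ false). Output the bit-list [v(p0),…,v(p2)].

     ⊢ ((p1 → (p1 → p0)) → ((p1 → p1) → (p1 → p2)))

Truth-table refutation:
  v=000: Γ:[] Δ:[((p1 → (p1 → p0)) → ((p1 → p1) → (p1 → p2)))=T] refutes=False
  v=001: Γ:[] Δ:[((p1 → (p1 → p0)) → ((p1 → p1) → (p1 → p2)))=T] refutes=False
  v=010: Γ:[] Δ:[((p1 → (p1 → p0)) → ((p1 → p1) → (p1 → p2)))=T] refutes=False
  v=011: Γ:[] Δ:[((p1 → (p1 → p0)) → ((p1 → p1) → (p1 → p2)))=T] refutes=False
  v=100: Γ:[] Δ:[((p1 → (p1 → p0)) → ((p1 → p1) → (p1 → p2)))=T] refutes=False
  v=101: Γ:[] Δ:[((p1 → (p1 → p0)) → ((p1 → p1) → (p1 → p2)))=T] refutes=False
  v=110: Γ:[] Δ:[((p1 → (p1 → p0)) → ((p1 → p1) → (p1 → p2)))=F] refutes=True  ← countermodel

Result: [1, 1, 0]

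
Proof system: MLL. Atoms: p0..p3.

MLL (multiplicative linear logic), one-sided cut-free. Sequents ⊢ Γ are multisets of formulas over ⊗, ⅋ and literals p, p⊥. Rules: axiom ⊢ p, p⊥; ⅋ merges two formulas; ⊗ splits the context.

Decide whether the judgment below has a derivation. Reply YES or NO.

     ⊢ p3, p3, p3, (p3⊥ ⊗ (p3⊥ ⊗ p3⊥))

Proof tree:
[⊗]  ⊢ p3, p3, p3, (p3⊥ ⊗ (p3⊥ ⊗ p3⊥))
  [Ax]  ⊢ p3, p3⊥
  [⊗]  ⊢ p3, p3, (p3⊥ ⊗ p3⊥)
    [Ax]  ⊢ p3, p3⊥
    [Ax]  ⊢ p3, p3⊥

Result: YES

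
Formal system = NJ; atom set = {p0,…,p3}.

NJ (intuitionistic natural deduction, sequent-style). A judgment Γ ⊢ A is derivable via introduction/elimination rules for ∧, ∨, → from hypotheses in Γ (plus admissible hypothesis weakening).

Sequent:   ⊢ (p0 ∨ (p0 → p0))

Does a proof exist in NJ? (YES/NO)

Proof tree:
[∨I₂]  ⊢ (p0 ∨ (p0 → p0))
  [→I]  ⊢ (p0 → p0)
    [Ax] p0 ⊢ p0

Result: YES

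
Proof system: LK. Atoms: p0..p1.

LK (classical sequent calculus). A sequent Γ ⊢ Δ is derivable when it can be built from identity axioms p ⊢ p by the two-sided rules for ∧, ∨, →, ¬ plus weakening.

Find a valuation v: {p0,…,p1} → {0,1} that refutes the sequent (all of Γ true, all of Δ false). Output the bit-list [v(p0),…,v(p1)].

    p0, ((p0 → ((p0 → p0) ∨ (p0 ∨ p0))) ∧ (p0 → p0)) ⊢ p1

Enumerate valuations to refute Γ ⊢ Δ:
  v=00: Γ:[p0=F, ((p0 → ((p0 → p0) ∨ (p0 ∨ p0))) ∧ (p0 → p0))=T] Δ:[p1=F] refutes=False
  v=01: Γ:[p0=F, ((p0 → ((p0 → p0) ∨ (p0 ∨ p0))) ∧ (p0 → p0))=T] Δ:[p1=T] refutes=False
  v=10: Γ:[p0=T, ((p0 → ((p0 → p0) ∨ (p0 ∨ p0))) ∧ (p0 → p0))=T] Δ:[p1=F] refutes=True  ← countermodel

Result: [1, 0]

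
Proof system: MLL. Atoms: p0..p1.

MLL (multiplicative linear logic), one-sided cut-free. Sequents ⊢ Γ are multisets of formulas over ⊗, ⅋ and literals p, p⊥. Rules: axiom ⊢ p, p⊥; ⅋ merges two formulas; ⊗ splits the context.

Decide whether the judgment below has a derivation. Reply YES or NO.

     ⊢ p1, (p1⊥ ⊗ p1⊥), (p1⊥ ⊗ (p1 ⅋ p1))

Proof tree:
[⊗]  ⊢ p1, (p1⊥ ⊗ p1⊥), (p1⊥ ⊗ (p1 ⅋ p1))
  [Ax]  ⊢ p1, p1⊥
  [⅋]  ⊢ (p1⊥ ⊗ p1⊥), (p1 ⅋ p1)
    [⊗]  ⊢ p1, p1, (p1⊥ ⊗ p1⊥)
      [Ax]  ⊢ p1, p1⊥
      [Ax]  ⊢ p1, p1⊥

Result: YES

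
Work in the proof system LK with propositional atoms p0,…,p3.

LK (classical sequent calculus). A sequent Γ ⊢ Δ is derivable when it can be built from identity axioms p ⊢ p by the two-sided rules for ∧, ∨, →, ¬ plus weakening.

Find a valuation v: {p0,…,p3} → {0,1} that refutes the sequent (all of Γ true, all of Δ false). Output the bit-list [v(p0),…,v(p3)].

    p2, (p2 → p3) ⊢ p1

Search for a countermodel by truth-table:
  v=0000: Γ:[p2=F, (p2 → p3)=T] Δ:[p1=F] refutes=False
  v=0001: Γ:[p2=F, (p2 → p3)=T] Δ:[p1=F] refutes=False
  v=0010: Γ:[p2=T, (p2 → p3)=F] Δ:[p1=F] refutes=False
  v=0011: Γ:[p2=T, (p2 → p3)=T] Δ:[p1=F] refutes=True  ← countermodel

Result: [0, 0, 1, 1]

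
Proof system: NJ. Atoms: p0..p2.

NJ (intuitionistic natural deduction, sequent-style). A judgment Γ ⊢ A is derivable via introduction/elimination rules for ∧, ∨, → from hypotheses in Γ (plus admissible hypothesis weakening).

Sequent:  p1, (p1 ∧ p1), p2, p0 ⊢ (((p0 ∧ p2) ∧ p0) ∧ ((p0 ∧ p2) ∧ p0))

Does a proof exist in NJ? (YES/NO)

Derivation trace:
[∧I] p1, (p1 ∧ p1), p2, p0 ⊢ (((p0 ∧ p2) ∧ p0) ∧ ((p0 ∧ p2) ∧ p0))
  [Wk] p2, (p1 ∧ p1), p0, p1 ⊢ ((p0 ∧ p2) ∧ p0)
    [∧I] p2, (p1 ∧ p1), p0 ⊢ ((p0 ∧ p2) ∧ p0)
      [∧I] p2, p0 ⊢ (p0 ∧ p2)
        [Ax] p0 ⊢ p0
        [Ax] p2 ⊢ p2
      [Wk] p0, (p1 ∧ p1) ⊢ p0
        [Ax] p0 ⊢ p0
  [∧I] p2, (p1 ∧ p1), p0 ⊢ ((p0 ∧ p2) ∧ p0)
    [∧I] p2, p0 ⊢ (p0 ∧ p2)
      [Ax] p0 ⊢ p0
      [Ax] p2 ⊢ p2
    [Wk] p0, (p1 ∧ p1) ⊢ p0
      [Ax] p0 ⊢ p0

Result: YES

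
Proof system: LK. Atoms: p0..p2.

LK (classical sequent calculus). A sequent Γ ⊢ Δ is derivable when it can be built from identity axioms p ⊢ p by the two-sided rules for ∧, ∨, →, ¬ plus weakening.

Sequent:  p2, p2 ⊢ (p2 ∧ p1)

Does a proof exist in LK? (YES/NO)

Truth-table refutation:
  v=000: Γ:[p2=F, p2=F] Δ:[(p2 ∧ p1)=F] refutes=False
  v=001: Γ:[p2=T, p2=T] Δ:[(p2 ∧ p1)=F] refutes=True  ← countermodel

Result: NO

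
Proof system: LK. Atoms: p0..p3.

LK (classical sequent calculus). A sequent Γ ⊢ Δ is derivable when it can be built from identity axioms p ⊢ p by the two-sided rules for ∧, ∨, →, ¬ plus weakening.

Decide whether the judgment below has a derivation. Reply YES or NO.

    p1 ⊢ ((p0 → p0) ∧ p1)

Proof tree:
[∧R] p1 ⊢ ((p0 → p0) ∧ p1)
  [→R]  ⊢ (p0 → p0)
    [Ax] p0 ⊢ p0
  [Ax] p1 ⊢ p1

Result: YES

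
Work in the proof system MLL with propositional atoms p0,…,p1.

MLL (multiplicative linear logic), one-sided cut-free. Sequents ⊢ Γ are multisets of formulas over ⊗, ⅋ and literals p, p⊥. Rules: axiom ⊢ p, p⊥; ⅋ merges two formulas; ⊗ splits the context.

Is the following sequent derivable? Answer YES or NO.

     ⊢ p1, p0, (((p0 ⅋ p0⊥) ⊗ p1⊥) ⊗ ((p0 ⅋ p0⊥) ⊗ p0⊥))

Derivation (root first):
[⊗]  ⊢ p1, p0, (((p0 ⅋ p0⊥) ⊗ p1⊥) ⊗ ((p0 ⅋ p0⊥) ⊗ p0⊥))
  [⊗]  ⊢ p1, ((p0 ⅋ p0⊥) ⊗ p1⊥)
    [⅋]  ⊢ (p0 ⅋ p0⊥)
      [Ax]  ⊢ p0, p0⊥
    [Ax]  ⊢ p1, p1⊥
  [⊗]  ⊢ p0, ((p0 ⅋ p0⊥) ⊗ p0⊥)
    [⅋]  ⊢ (p0 ⅋ p0⊥)
      [Ax]  ⊢ p0, p0⊥
    [Ax]  ⊢ p0, p0⊥

Result: YES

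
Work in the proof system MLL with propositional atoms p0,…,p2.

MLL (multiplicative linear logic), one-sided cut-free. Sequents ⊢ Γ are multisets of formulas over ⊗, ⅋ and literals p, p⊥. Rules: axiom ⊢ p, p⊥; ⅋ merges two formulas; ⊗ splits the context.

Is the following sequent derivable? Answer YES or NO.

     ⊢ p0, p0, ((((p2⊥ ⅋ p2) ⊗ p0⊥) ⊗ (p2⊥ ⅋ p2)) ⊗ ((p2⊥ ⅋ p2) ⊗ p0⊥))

Derivation (root first):
[⊗]  ⊢ p0, p0, ((((p2⊥ ⅋ p2) ⊗ p0⊥) ⊗ (p2⊥ ⅋ p2)) ⊗ ((p2⊥ ⅋ p2) ⊗ p0⊥))
  [⊗]  ⊢ p0, (((p2⊥ ⅋ p2) ⊗ p0⊥) ⊗ (p2⊥ ⅋ p2))
    [⊗]  ⊢ p0, ((p2⊥ ⅋ p2) ⊗ p0⊥)
      [⅋]  ⊢ (p2⊥ ⅋ p2)
        [Ax]  ⊢ p2, p2⊥
      [Ax]  ⊢ p0, p0⊥
    [⅋]  ⊢ (p2⊥ ⅋ p2)
      [Ax]  ⊢ p2, p2⊥
  [⊗]  ⊢ p0, ((p2⊥ ⅋ p2) ⊗ p0⊥)
    [⅋]  ⊢ (p2⊥ ⅋ p2)
      [Ax]  ⊢ p2, p2⊥
    [Ax]  ⊢ p0, p0⊥

Result: YES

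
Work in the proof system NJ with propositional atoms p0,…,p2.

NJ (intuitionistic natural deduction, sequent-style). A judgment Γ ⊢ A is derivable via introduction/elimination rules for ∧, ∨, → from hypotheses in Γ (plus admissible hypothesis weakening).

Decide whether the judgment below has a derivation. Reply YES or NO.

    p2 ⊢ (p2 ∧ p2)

Proof tree:
[∧I] p2 ⊢ (p2 ∧ p2)
  [Wk] p2, p2 ⊢ p2
    [Ax] p2 ⊢ p2
  [Wk] p2, p2 ⊢ p2
    [Ax] p2 ⊢ p2

Result: YES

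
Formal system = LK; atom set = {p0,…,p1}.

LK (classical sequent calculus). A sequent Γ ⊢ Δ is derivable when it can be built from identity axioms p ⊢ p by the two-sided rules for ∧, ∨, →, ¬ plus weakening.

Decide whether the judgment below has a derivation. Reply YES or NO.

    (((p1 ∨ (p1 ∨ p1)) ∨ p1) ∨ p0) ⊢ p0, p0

Enumerate valuations to refute Γ ⊢ Δ:
  v=00: Γ:[(((p1 ∨ (p1 ∨ p1)) ∨ p1) ∨ p0)=F] Δ:[p0=F, p0=F] refutes=False
  v=01: Γ:[(((p1 ∨ (p1 ∨ p1)) ∨ p1) ∨ p0)=T] Δ:[p0=F, p0=F] refutes=True  ← countermodel

Result: NO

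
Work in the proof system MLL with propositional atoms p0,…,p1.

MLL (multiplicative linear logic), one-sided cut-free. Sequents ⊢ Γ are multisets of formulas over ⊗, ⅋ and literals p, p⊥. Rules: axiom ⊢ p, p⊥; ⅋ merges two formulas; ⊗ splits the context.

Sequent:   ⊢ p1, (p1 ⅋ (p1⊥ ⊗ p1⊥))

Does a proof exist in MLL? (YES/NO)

Derivation (root first):
[⅋]  ⊢ p1, (p1 ⅋ (p1⊥ ⊗ p1⊥))
  [⊗]  ⊢ p1, p1, (p1⊥ ⊗ p1⊥)
    [Ax]  ⊢ p1, p1⊥
    [Ax]  ⊢ p1, p1⊥

Result: YES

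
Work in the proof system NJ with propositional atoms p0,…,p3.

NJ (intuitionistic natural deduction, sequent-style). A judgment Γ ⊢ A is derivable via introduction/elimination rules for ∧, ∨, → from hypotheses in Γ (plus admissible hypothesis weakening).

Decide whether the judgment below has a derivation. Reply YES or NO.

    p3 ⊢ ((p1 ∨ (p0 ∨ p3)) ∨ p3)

Derivation trace:
[∨I₁] p3 ⊢ ((p1 ∨ (p0 ∨ p3)) ∨ p3)
  [∨I₂] p3 ⊢ (p1 ∨ (p0 ∨ p3))
    [∨I₂] p3 ⊢ (p0 ∨ p3)
      [Ax] p3 ⊢ p3

Result: YES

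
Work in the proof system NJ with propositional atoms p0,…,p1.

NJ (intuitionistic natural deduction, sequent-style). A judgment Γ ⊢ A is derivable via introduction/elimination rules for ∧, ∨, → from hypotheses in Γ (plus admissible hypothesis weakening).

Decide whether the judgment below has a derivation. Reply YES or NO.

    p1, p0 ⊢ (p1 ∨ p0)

Proof tree:
[∨I₁] p1, p0 ⊢ (p1 ∨ p0)
  [Wk] p1, p0 ⊢ p1
    [Ax] p1 ⊢ p1

Result: YES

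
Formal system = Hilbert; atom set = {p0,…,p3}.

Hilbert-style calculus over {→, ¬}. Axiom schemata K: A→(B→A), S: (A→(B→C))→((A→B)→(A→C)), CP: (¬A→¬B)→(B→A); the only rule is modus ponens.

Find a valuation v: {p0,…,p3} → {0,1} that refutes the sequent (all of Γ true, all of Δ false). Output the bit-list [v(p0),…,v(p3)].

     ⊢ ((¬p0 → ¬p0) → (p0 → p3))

Truth-table refutation:
  v=0000: Γ:[] Δ:[((¬p0 → ¬p0) → (p0 → p3))=T] refutes=False
  v=0001: Γ:[] Δ:[((¬p0 → ¬p0) → (p0 → p3))=T] refutes=False
  v=0010: Γ:[] Δ:[((¬p0 → ¬p0) → (p0 → p3))=T] refutes=False
  v=0011: Γ:[] Δ:[((¬p0 → ¬p0) → (p0 → p3))=T] refutes=False
  v=0100: Γ:[] Δ:[((¬p0 → ¬p0) → (p0 → p3))=T] refutes=False
  v=0101: Γ:[] Δ:[((¬p0 → ¬p0) → (p0 → p3))=T] refutes=False
  v=0110: Γ:[] Δ:[((¬p0 → ¬p0) → (p0 → p3))=T] refutes=False
  v=0111: Γ:[] Δ:[((¬p0 → ¬p0) → (p0 → p3))=T] refutes=False
  v=1000: Γ:[] Δ:[((¬p0 → ¬p0) → (p0 → p3))=F] refutes=True  ← countermodel

Result: [1, 0, 0, 0]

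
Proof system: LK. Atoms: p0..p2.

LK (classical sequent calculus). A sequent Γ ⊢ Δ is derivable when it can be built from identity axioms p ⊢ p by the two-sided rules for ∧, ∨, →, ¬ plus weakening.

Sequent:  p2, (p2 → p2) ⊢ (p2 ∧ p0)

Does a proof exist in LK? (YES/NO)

Truth-table refutation:
  v=000: Γ:[p2=F, (p2 → p2)=T] Δ:[(p2 ∧ p0)=F] refutes=False
  v=001: Γ:[p2=T, (p2 → p2)=T] Δ:[(p2 ∧ p0)=F] refutes=True  ← countermodel

Result: NO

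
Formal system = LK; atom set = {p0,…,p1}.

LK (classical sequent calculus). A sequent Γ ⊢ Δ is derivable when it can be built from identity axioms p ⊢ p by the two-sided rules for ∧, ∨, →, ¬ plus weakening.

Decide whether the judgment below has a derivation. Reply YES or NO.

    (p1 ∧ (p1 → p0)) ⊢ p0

Proof tree:
[∧L] (p1 ∧ (p1 → p0)) ⊢ p0
  [→L] p1, (p1 → p0) ⊢ p0
    [Ax] p1 ⊢ p1
    [Ax] p0 ⊢ p0

Result: YES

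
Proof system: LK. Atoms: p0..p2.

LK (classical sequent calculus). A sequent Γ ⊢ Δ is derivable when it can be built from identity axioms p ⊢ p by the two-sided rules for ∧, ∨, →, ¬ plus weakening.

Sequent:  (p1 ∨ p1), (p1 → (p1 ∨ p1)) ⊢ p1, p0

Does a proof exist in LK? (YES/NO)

Derivation (root first):
[WR] (p1 ∨ p1), (p1 → (p1 ∨ p1)) ⊢ p1, p0
  [→L] (p1 ∨ p1), (p1 → (p1 ∨ p1)) ⊢ p1
    [∨L] (p1 ∨ p1) ⊢ p1
      [Ax] p1 ⊢ p1
      [Ax] p1 ⊢ p1
    [∨L] (p1 ∨ p1) ⊢ p1
      [Ax] p1 ⊢ p1
      [Ax] p1 ⊢ p1

Result: YES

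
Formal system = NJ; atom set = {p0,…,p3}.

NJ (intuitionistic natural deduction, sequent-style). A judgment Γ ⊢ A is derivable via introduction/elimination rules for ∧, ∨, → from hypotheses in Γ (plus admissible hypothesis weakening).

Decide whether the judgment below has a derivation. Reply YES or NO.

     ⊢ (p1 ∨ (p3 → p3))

Derivation trace:
[∨I₂]  ⊢ (p1 ∨ (p3 → p3))
  [→I]  ⊢ (p3 → p3)
    [Ax] p3 ⊢ p3

Result: YES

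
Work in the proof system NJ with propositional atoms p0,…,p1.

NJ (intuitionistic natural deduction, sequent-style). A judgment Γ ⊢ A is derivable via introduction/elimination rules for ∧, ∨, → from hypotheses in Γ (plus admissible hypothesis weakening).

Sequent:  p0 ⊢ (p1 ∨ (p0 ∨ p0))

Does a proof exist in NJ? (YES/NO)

Derivation trace:
[∨I₂] p0 ⊢ (p1 ∨ (p0 ∨ p0))
  [∨I₂] p0 ⊢ (p0 ∨ p0)
    [Ax] p0 ⊢ p0

Result: YES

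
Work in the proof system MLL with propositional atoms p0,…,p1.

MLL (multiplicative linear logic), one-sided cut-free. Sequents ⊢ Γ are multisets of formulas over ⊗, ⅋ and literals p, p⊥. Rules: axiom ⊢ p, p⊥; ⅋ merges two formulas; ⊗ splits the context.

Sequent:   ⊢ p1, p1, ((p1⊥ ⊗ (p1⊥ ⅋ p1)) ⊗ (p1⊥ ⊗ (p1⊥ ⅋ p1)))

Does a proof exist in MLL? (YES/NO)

Derivation trace:
[⊗]  ⊢ p1, p1, ((p1⊥ ⊗ (p1⊥ ⅋ p1)) ⊗ (p1⊥ ⊗ (p1⊥ ⅋ p1)))
  [⊗]  ⊢ p1, (p1⊥ ⊗ (p1⊥ ⅋ p1))
    [Ax]  ⊢ p1, p1⊥
    [⅋]  ⊢ (p1⊥ ⅋ p1)
      [Ax]  ⊢ p1, p1⊥
  [⊗]  ⊢ p1, (p1⊥ ⊗ (p1⊥ ⅋ p1))
    [Ax]  ⊢ p1, p1⊥
    [⅋]  ⊢ (p1⊥ ⅋ p1)
      [Ax]  ⊢ p1, p1⊥

Result: YES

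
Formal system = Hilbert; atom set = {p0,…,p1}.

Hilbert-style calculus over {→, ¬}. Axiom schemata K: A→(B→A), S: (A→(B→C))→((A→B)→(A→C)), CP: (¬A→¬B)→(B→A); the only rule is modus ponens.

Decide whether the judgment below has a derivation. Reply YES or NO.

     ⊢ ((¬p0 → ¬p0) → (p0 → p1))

Truth-table refutation:
  v=00: Γ:[] Δ:[((¬p0 → ¬p0) → (p0 → p1))=T] refutes=False
  v=01: Γ:[] Δ:[((¬p0 → ¬p0) → (p0 → p1))=T] refutes=False
  v=10: Γ:[] Δ:[((¬p0 → ¬p0) → (p0 → p1))=F] refutes=True  ← countermodel

Result: NO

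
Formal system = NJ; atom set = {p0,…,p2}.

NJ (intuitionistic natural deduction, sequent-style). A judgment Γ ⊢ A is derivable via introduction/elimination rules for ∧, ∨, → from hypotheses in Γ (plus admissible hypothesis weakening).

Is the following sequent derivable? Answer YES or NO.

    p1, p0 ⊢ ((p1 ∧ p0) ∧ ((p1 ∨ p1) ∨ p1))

Derivation (root first):
[∧I] p1, p0 ⊢ ((p1 ∧ p0) ∧ ((p1 ∨ p1) ∨ p1))
  [∧I] p1, p0 ⊢ (p1 ∧ p0)
    [Ax] p1 ⊢ p1
    [Ax] p0 ⊢ p0
  [∨I₁] p1 ⊢ ((p1 ∨ p1) ∨ p1)
    [∨I₁] p1 ⊢ (p1 ∨ p1)
      [Ax] p1 ⊢ p1

Result: YES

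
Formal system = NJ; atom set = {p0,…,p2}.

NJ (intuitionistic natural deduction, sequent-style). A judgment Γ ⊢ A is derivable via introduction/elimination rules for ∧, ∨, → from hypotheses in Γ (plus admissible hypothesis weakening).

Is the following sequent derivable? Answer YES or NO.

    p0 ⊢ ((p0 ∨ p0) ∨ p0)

Proof tree:
[∨I₁] p0 ⊢ ((p0 ∨ p0) ∨ p0)
  [∨I₂] p0 ⊢ (p0 ∨ p0)
    [Ax] p0 ⊢ p0

Result: YES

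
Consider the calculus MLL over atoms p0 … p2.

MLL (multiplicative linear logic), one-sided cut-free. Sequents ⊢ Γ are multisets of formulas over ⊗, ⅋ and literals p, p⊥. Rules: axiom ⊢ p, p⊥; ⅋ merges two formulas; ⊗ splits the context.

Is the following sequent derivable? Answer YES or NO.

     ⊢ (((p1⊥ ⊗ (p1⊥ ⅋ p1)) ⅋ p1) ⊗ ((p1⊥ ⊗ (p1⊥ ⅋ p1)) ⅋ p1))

Derivation (root first):
[⊗]  ⊢ (((p1⊥ ⊗ (p1⊥ ⅋ p1)) ⅋ p1) ⊗ ((p1⊥ ⊗ (p1⊥ ⅋ p1)) ⅋ p1))
  [⅋]  ⊢ ((p1⊥ ⊗ (p1⊥ ⅋ p1)) ⅋ p1)
    [⊗]  ⊢ p1, (p1⊥ ⊗ (p1⊥ ⅋ p1))
      [Ax]  ⊢ p1, p1⊥
      [⅋]  ⊢ (p1⊥ ⅋ p1)
        [Ax]  ⊢ p1, p1⊥
  [⅋]  ⊢ ((p1⊥ ⊗ (p1⊥ ⅋ p1)) ⅋ p1)
    [⊗]  ⊢ p1, (p1⊥ ⊗ (p1⊥ ⅋ p1))
      [Ax]  ⊢ p1, p1⊥
      [⅋]  ⊢ (p1⊥ ⅋ p1)
        [Ax]  ⊢ p1, p1⊥

Result: YES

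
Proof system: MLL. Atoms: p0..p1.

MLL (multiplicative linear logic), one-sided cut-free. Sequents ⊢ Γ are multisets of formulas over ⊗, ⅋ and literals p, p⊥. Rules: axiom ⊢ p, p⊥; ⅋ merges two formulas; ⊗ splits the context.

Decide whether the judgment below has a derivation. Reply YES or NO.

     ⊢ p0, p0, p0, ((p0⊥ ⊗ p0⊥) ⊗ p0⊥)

Derivation trace:
[⊗]  ⊢ p0, p0, p0, ((p0⊥ ⊗ p0⊥) ⊗ p0⊥)
  [⊗]  ⊢ p0, p0, (p0⊥ ⊗ p0⊥)
    [Ax]  ⊢ p0, p0⊥
    [Ax]  ⊢ p0, p0⊥
  [Ax]  ⊢ p0, p0⊥

Result: YES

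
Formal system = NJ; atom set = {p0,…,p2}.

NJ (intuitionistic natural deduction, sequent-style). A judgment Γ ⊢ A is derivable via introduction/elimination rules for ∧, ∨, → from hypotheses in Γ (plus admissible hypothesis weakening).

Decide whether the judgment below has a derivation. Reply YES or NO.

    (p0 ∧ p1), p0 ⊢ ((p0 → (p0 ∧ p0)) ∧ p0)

Proof tree:
[∧I] (p0 ∧ p1), p0 ⊢ ((p0 → (p0 ∧ p0)) ∧ p0)
  [→I]  ⊢ (p0 → (p0 ∧ p0))
    [∧I] p0 ⊢ (p0 ∧ p0)
      [Ax] p0 ⊢ p0
      [Ax] p0 ⊢ p0
  [Wk] p0, (p0 ∧ p1) ⊢ p0
    [Ax] p0 ⊢ p0

Result: YES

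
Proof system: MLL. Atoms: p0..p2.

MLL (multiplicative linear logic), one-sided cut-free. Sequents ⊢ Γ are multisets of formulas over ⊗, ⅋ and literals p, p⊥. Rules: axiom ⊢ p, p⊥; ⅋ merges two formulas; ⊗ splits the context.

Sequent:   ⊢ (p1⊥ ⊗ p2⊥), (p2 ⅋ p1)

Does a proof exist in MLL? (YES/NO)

Derivation trace:
[⅋]  ⊢ (p1⊥ ⊗ p2⊥), (p2 ⅋ p1)
  [⊗]  ⊢ p1, p2, (p1⊥ ⊗ p2⊥)
    [Ax]  ⊢ p1, p1⊥
    [Ax]  ⊢ p2, p2⊥

Result: YES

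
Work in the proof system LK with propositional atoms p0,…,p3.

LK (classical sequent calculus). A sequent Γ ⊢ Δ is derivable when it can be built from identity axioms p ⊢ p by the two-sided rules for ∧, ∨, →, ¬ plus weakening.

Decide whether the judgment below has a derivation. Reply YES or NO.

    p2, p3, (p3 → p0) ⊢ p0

Proof tree:
[→L] p2, p3, (p3 → p0) ⊢ p0
  [WL] p3, p2 ⊢ p3
    [Ax] p3 ⊢ p3
  [Ax] p0 ⊢ p0

Result: YES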